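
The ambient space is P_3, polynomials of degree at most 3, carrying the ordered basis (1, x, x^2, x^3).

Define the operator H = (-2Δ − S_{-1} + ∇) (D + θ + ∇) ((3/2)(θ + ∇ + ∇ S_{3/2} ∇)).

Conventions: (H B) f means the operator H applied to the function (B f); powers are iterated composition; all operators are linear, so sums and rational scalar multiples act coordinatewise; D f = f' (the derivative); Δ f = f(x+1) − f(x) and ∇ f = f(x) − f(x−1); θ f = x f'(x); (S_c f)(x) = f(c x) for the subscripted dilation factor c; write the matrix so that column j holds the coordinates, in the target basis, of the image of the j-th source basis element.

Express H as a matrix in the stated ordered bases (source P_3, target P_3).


the matrix is [[0, -9/2, -36, -693/4]; [0, 3/2, 3, -693/4]; [0, 0, -6, -153/2]; [0, 0, 0, 27/2]] (rows listed top to bottom)

image of 1: 0
image of x: (3/2)x - 9/2
image of x^2: -6x^2 + 3x - 36
image of x^3: (27/2)x^3 - (153/2)x^2 - (693/4)x - 693/4
each image's coordinates form column j of the matrix


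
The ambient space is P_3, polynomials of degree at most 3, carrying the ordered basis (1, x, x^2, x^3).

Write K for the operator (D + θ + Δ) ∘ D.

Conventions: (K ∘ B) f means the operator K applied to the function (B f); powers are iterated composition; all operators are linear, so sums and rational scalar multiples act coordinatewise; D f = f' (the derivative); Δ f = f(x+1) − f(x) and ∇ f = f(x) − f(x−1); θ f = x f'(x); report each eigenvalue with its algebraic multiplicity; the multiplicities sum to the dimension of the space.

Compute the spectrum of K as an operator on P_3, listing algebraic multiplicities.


image of 1: 0
image of x: 0
image of x^2: 2x + 4
image of x^3: 6x^2 + 12x + 3
the matrix is upper triangular; its diagonal is (0, 0, 0, 0)
for a triangular matrix the eigenvalues are the diagonal entries, with algebraic multiplicity their repetition count

λ = 0 (multiplicity 4)


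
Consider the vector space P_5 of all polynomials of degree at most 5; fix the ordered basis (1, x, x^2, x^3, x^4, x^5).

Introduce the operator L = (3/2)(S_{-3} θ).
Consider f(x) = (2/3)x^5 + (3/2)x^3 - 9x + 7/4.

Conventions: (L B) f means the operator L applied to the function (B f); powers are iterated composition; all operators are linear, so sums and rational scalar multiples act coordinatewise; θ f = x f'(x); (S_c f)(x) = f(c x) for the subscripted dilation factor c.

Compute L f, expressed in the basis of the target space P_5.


θ f = (10/3)x^5 + (9/2)x^3 - 9x
S_{-3} θ f = -810x^5 - (243/2)x^3 + 27x
((3/2)(S_{-3} θ)) f = -1215x^5 - (729/4)x^3 + (81/2)x

the result is g(x) = -1215x^5 - (729/4)x^3 + (81/2)x


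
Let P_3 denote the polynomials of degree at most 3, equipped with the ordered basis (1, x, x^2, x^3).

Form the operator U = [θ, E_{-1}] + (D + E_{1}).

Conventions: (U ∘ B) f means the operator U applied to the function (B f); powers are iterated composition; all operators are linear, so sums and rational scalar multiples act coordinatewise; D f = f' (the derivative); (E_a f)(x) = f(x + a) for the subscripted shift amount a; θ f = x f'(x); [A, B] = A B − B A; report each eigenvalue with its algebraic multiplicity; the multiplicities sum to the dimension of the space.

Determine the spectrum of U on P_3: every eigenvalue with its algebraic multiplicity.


λ = 1 (multiplicity 4)

image of 1: 1
image of x: x + 3
image of x^2: x^2 + 6x - 1
image of x^3: x^3 + 9x^2 - 3x + 4
the matrix is upper triangular; its diagonal is (1, 1, 1, 1)
for a triangular matrix the eigenvalues are the diagonal entries, with algebraic multiplicity their repetition count


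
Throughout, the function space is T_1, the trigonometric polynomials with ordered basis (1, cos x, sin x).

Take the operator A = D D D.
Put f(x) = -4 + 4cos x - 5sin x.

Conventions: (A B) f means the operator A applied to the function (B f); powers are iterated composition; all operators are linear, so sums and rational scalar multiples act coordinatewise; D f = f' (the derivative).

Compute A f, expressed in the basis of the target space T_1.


g(x) = 5cos x + 4sin x

D f = -5cos x - 4sin x
D D f = -4cos x + 5sin x
D D D f = 5cos x + 4sin x


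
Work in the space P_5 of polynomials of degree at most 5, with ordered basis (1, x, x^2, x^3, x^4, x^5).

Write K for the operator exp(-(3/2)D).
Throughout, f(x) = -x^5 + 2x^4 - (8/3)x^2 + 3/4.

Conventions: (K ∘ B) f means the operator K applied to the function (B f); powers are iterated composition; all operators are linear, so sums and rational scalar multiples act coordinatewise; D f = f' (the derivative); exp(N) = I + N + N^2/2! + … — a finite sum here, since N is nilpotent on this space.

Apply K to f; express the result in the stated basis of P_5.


g(x) = -x^5 + (19/2)x^4 - (69/2)x^3 + (697/12)x^2 - (709/16)x + 399/32

order-1 term: (15/2)x^4 - 12x^3 + 8x
order-2 term: -(45/2)x^3 + 27x^2 - 6
order-3 term: (135/4)x^2 - 27x
order-4 term: -(405/16)x + 81/8
order-5 term: 243/32
the series for exp(-(3/2)D) f terminates at order 5
exp(-(3/2)D) f = -x^5 + (19/2)x^4 - (69/2)x^3 + (697/12)x^2 - (709/16)x + 399/32


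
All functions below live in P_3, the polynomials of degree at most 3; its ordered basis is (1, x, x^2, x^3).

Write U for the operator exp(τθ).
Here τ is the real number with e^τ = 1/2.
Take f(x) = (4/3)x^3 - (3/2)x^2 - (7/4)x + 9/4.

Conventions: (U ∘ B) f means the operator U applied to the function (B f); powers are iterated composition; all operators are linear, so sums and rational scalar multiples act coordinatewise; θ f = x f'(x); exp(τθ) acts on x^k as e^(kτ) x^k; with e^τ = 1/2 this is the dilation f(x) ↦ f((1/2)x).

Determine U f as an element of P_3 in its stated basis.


exp(τθ) x^k = e^(kτ) x^k; with e^τ = 1/2 this sends x^k to (1/2)^k x^k
x ↦ 1/2 x
x^2 ↦ 1/4 x^2
x^3 ↦ 1/8 x^3
applying this coordinatewise to f: exp(τθ) f = (1/6)x^3 - (3/8)x^2 - (7/8)x + 9/4

the result is g(x) = (1/6)x^3 - (3/8)x^2 - (7/8)x + 9/4


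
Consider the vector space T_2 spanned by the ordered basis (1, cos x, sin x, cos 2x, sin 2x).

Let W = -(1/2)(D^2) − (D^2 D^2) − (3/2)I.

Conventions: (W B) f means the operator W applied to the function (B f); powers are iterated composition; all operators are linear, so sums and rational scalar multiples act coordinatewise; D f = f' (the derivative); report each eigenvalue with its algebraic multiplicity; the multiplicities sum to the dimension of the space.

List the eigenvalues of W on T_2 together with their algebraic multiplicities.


image of 1: -3/2
image of cos x: -2cos x
image of sin x: -2sin x
image of cos 2x: -(31/2)cos 2x
image of sin 2x: -(31/2)sin 2x
the matrix is diagonal; its diagonal is (-3/2, -2, -2, -31/2, -31/2)
for a triangular matrix the eigenvalues are the diagonal entries, with algebraic multiplicity their repetition count

λ = -31/2 (multiplicity 2), λ = -2 (multiplicity 2), λ = -3/2 (multiplicity 1)


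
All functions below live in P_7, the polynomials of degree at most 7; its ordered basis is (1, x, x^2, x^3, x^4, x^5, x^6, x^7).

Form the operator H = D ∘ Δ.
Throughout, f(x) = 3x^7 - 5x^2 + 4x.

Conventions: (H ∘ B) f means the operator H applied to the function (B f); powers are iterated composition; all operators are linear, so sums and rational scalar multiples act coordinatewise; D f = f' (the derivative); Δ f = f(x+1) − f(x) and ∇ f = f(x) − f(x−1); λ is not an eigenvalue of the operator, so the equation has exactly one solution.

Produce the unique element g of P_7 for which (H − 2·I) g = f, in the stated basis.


the image equals g(x) = -(3/2)x^7 - (63/2)x^5 - (315/4)x^4 - 420x^3 - (4085/4)x^2 - 2081x - 7571/4

write g with unknown coordinates in the stated basis and equate coefficients in (H − 2·I) g = f
solving from the highest basis element down gives g = -(3/2)x^7 - (63/2)x^5 - (315/4)x^4 - 420x^3 - (4085/4)x^2 - 2081x - 7571/4
check: H g = -63x^5 - (315/2)x^4 - 840x^3 - (4095/2)x^2 - 4158x - 7571/2
so H g − 2·g = 3x^7 - 5x^2 + 4x = f ✓


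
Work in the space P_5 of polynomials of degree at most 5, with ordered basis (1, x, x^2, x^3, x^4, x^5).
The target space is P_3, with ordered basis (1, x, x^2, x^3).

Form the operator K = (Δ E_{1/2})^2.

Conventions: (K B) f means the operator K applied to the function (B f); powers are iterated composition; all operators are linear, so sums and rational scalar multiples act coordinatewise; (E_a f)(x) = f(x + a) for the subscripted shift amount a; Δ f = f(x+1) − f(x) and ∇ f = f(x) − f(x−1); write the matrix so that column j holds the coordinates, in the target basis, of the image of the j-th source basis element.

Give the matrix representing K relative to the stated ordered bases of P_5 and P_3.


the matrix is [[0, 0, 2, 12, 50, 180]; [0, 0, 0, 6, 48, 250]; [0, 0, 0, 0, 12, 120]; [0, 0, 0, 0, 0, 20]] (rows listed top to bottom)

image of 1: 0
image of x: 0
image of x^2: 2
image of x^3: 6x + 12
image of x^4: 12x^2 + 48x + 50
image of x^5: 20x^3 + 120x^2 + 250x + 180
each image's coordinates form column j of the matrix


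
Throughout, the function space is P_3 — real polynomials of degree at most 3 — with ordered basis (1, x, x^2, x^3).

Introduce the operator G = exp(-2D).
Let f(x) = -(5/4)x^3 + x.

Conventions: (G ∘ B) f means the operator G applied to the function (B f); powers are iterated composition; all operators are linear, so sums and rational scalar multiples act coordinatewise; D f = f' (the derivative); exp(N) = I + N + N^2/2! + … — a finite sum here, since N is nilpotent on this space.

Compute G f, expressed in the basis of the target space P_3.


order-1 term: (15/2)x^2 - 2
order-2 term: -15x
order-3 term: 10
the series for exp(-2D) f terminates at order 3
exp(-2D) f = -(5/4)x^3 + (15/2)x^2 - 14x + 8

g(x) = -(5/4)x^3 + (15/2)x^2 - 14x + 8


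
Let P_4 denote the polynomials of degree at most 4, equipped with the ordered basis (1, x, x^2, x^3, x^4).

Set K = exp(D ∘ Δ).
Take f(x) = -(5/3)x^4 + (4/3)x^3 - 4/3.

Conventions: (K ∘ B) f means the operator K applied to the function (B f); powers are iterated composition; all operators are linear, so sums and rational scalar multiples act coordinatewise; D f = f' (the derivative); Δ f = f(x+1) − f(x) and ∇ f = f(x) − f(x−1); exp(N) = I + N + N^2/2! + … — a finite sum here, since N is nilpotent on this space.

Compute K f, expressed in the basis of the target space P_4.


the image equals g(x) = -(5/3)x^4 + (4/3)x^3 - 20x^2 - 12x - 24

order-1 term: -20x^2 - 12x - 8/3
order-2 term: -20
the series for exp(D ∘ Δ) f terminates at order 2
exp(D ∘ Δ) f = -(5/3)x^4 + (4/3)x^3 - 20x^2 - 12x - 24


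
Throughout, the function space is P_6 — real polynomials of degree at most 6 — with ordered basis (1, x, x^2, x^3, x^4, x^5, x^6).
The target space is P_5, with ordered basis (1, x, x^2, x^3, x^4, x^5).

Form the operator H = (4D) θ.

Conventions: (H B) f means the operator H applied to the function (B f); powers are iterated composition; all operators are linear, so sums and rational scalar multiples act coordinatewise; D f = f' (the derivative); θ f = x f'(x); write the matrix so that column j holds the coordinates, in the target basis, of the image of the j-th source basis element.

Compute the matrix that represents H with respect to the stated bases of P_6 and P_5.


image of 1: 0
image of x: 4
image of x^2: 16x
image of x^3: 36x^2
image of x^4: 64x^3
image of x^5: 100x^4
image of x^6: 144x^5
each image's coordinates form column j of the matrix

the matrix is [[0, 4, 0, 0, 0, 0, 0]; [0, 0, 16, 0, 0, 0, 0]; [0, 0, 0, 36, 0, 0, 0]; [0, 0, 0, 0, 64, 0, 0]; [0, 0, 0, 0, 0, 100, 0]; [0, 0, 0, 0, 0, 0, 144]] (rows listed top to bottom)


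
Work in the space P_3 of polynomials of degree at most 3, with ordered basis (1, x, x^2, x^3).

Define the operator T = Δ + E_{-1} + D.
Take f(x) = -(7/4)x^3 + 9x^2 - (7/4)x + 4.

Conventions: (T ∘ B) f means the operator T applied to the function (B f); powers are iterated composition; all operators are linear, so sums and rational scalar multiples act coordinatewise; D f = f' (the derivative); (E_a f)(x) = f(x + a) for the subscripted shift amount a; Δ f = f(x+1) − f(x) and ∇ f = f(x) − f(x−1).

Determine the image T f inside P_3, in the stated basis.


Δ f = -(21/4)x^2 + (51/4)x + 11/2
E_{-1} f = -(7/4)x^3 + (57/4)x^2 - 25x + 33/2
D f = -(21/4)x^2 + 18x - 7/4
(Δ + E_{-1} + D) f = -(7/4)x^3 + (15/4)x^2 + (23/4)x + 81/4

the image equals g(x) = -(7/4)x^3 + (15/4)x^2 + (23/4)x + 81/4


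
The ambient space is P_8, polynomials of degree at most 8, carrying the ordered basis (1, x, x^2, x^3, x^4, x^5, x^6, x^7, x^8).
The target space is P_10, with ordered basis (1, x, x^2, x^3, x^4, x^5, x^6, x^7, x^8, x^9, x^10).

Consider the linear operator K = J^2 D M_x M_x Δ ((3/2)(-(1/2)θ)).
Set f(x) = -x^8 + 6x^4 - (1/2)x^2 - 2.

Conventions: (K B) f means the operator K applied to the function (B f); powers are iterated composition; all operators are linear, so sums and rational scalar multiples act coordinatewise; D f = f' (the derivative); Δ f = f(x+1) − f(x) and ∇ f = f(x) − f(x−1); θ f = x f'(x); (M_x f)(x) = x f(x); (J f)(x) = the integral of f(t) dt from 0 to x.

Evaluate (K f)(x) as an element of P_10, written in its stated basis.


θ f = -8x^8 + 24x^4 - x^2
(-(1/2)θ) f = 4x^8 - 12x^4 + (1/2)x^2
((3/2)(-(1/2)θ)) f = 6x^8 - 18x^4 + (3/4)x^2
Δ ((3/2)(-(1/2)θ)) f = 48x^7 + 168x^6 + 336x^5 + 420x^4 + 264x^3 + 60x^2 - (45/2)x - 45/4
M_x Δ ((3/2)(-(1/2)θ)) f = 48x^8 + 168x^7 + 336x^6 + 420x^5 + 264x^4 + 60x^3 - (45/2)x^2 - (45/4)x
M_x (M_x Δ) ((3/2)(-(1/2)θ)) f = 48x^9 + 168x^8 + 336x^7 + 420x^6 + 264x^5 + 60x^4 - (45/2)x^3 - (45/4)x^2
D M_x (M_x Δ) ((3/2)(-(1/2)θ)) f = 432x^8 + 1344x^7 + 2352x^6 + 2520x^5 + 1320x^4 + 240x^3 - (135/2)x^2 - (45/2)x
J (D M_x M_x Δ) ((3/2)(-(1/2)θ)) f = 48x^9 + 168x^8 + 336x^7 + 420x^6 + 264x^5 + 60x^4 - (45/2)x^3 - (45/4)x^2
J J (D M_x M_x Δ) ((3/2)(-(1/2)θ)) f = (24/5)x^10 + (56/3)x^9 + 42x^8 + 60x^7 + 44x^6 + 12x^5 - (45/8)x^4 - (15/4)x^3

g(x) = (24/5)x^10 + (56/3)x^9 + 42x^8 + 60x^7 + 44x^6 + 12x^5 - (45/8)x^4 - (15/4)x^3


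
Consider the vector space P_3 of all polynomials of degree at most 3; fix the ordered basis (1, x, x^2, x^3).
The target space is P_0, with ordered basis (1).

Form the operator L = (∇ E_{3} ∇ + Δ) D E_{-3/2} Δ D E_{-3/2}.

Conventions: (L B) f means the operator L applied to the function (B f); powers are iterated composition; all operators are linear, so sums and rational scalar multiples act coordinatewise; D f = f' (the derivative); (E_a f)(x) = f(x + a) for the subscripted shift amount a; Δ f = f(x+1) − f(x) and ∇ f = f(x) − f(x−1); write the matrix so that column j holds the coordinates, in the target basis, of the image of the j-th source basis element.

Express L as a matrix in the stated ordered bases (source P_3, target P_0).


image of 1: 0
image of x: 0
image of x^2: 0
image of x^3: 0
each image's coordinates form column j of the matrix

the matrix is [[0, 0, 0, 0]] (rows listed top to bottom)


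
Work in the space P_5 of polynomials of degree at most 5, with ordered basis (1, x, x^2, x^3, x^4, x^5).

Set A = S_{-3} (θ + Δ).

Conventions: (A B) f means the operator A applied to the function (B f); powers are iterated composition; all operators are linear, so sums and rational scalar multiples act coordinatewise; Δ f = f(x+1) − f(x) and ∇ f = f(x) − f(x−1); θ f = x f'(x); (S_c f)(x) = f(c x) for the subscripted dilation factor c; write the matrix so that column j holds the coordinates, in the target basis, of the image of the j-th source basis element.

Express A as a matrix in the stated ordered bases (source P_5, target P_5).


image of 1: 0
image of x: -3x + 1
image of x^2: 18x^2 - 6x + 1
image of x^3: -81x^3 + 27x^2 - 9x + 1
image of x^4: 324x^4 - 108x^3 + 54x^2 - 12x + 1
image of x^5: -1215x^5 + 405x^4 - 270x^3 + 90x^2 - 15x + 1
each image's coordinates form column j of the matrix

the matrix is [[0, 1, 1, 1, 1, 1]; [0, -3, -6, -9, -12, -15]; [0, 0, 18, 27, 54, 90]; [0, 0, 0, -81, -108, -270]; [0, 0, 0, 0, 324, 405]; [0, 0, 0, 0, 0, -1215]] (rows listed top to bottom)


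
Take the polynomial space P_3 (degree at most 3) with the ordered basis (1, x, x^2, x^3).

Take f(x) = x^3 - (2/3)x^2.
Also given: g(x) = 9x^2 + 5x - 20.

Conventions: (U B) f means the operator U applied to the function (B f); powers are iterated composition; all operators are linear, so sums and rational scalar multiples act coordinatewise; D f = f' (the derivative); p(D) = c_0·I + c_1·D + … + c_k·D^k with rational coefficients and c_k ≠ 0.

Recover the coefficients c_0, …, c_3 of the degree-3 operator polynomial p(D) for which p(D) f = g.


c_0 = 0, c_1 = 3, c_2 = 3/2, c_3 = -3

D^0 f = x^3 - (2/3)x^2
D^1 f = 3x^2 - (4/3)x
D^2 f = 6x - 4/3
D^3 f = 6
matching coefficients of g against c_0 f + c_1 Df + … from the top degree down determines the c_i
solution: c_0 = 0, c_1 = 3, c_2 = 3/2, c_3 = -3


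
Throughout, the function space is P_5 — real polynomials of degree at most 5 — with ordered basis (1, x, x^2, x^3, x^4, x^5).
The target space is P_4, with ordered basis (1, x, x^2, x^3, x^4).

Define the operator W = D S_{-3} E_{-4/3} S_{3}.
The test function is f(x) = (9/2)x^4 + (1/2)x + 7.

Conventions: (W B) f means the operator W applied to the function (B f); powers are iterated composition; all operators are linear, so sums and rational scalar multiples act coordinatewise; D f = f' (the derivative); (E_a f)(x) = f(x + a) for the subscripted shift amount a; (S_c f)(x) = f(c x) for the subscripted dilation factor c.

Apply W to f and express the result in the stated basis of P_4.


the result is g(x) = 118098x^3 + 157464x^2 + 69984x + 20727/2

S_{3} f = (729/2)x^4 + (3/2)x + 7
E_{-4/3} S_{3} f = (729/2)x^4 - 1944x^3 + 3888x^2 - (6909/2)x + 1157
S_{-3} E_{-4/3} S_{3} f = (59049/2)x^4 + 52488x^3 + 34992x^2 + (20727/2)x + 1157
D (S_{-3} E_{-4/3} S_{3}) f = 118098x^3 + 157464x^2 + 69984x + 20727/2


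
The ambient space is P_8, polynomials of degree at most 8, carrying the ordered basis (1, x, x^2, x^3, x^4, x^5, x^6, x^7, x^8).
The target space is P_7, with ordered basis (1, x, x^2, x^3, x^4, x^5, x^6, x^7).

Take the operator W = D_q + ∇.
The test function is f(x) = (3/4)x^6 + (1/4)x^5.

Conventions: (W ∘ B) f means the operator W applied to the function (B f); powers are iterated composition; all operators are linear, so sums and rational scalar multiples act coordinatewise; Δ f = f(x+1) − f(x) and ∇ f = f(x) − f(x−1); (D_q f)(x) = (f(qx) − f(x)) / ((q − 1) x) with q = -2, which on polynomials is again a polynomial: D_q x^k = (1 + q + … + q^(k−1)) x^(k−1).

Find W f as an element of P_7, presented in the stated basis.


D_q f = -(63/4)x^5 + (11/4)x^4
∇ f = (9/2)x^5 - 10x^4 + (25/2)x^3 - (35/4)x^2 + (13/4)x - 1/2
(D_q + ∇) f = -(45/4)x^5 - (29/4)x^4 + (25/2)x^3 - (35/4)x^2 + (13/4)x - 1/2

the image equals g(x) = -(45/4)x^5 - (29/4)x^4 + (25/2)x^3 - (35/4)x^2 + (13/4)x - 1/2


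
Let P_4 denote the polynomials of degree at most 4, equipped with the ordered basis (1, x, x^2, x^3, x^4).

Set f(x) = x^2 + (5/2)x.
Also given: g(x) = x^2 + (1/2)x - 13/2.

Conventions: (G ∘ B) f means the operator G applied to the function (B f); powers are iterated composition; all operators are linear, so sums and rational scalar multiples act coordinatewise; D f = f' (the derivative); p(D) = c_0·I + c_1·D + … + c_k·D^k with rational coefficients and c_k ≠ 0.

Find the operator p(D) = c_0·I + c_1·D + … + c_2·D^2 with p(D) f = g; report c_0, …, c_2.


D^0 f = x^2 + (5/2)x
D^1 f = 2x + 5/2
D^2 f = 2
matching coefficients of g against c_0 f + c_1 Df + … from the top degree down determines the c_i
solution: c_0 = 1, c_1 = -1, c_2 = -2

c_0 = 1, c_1 = -1, c_2 = -2


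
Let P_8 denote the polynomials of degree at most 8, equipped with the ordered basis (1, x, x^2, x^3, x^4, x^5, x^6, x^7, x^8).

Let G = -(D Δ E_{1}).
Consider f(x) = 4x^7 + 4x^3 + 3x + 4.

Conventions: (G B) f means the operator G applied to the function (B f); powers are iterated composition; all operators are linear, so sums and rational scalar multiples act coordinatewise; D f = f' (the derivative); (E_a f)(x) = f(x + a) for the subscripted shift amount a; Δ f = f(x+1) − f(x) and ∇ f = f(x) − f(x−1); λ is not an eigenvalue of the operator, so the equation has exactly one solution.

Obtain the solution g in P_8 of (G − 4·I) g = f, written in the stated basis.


write g with unknown coordinates in the stated basis and equate coefficients in (G − 4·I) g = f
solving from the highest basis element down gives g = -x^7 + (21/2)x^5 + (315/4)x^4 + (383/2)x^3 - (315/4)x^2 - (4155/4)x - 8243/8
check: G g = 42x^5 + 315x^4 + 770x^3 - 315x^2 - 4152x - 8235/2
so G g − 4·g = 4x^7 + 4x^3 + 3x + 4 = f ✓

the image equals g(x) = -x^7 + (21/2)x^5 + (315/4)x^4 + (383/2)x^3 - (315/4)x^2 - (4155/4)x - 8243/8


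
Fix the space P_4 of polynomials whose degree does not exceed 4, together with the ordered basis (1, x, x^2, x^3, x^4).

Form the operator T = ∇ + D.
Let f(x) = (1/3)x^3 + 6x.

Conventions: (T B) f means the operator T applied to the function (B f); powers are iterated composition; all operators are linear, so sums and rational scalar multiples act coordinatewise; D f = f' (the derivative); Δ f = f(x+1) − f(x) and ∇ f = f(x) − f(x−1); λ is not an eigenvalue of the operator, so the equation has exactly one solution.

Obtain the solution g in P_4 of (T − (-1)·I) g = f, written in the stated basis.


the result is g(x) = (1/3)x^3 - 2x^2 + 15x - 97/3

write g with unknown coordinates in the stated basis and equate coefficients in (T − (-1)·I) g = f
solving from the highest basis element down gives g = (1/3)x^3 - 2x^2 + 15x - 97/3
check: T g = 2x^2 - 9x + 97/3
so T g − (-1)·g = (1/3)x^3 + 6x = f ✓


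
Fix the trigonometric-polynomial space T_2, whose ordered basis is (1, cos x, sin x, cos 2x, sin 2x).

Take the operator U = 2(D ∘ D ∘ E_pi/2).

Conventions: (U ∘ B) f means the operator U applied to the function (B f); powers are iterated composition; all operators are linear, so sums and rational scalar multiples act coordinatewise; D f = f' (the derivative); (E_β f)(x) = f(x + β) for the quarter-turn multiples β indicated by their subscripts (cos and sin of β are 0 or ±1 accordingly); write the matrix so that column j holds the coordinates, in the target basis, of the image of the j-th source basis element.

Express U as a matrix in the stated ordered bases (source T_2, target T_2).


the matrix is [[0, 0, 0, 0, 0]; [0, 0, -2, 0, 0]; [0, 2, 0, 0, 0]; [0, 0, 0, 8, 0]; [0, 0, 0, 0, 8]] (rows listed top to bottom)

image of 1: 0
image of cos x: 2sin x
image of sin x: -2cos x
image of cos 2x: 8cos 2x
image of sin 2x: 8sin 2x
each image's coordinates form column j of the matrix


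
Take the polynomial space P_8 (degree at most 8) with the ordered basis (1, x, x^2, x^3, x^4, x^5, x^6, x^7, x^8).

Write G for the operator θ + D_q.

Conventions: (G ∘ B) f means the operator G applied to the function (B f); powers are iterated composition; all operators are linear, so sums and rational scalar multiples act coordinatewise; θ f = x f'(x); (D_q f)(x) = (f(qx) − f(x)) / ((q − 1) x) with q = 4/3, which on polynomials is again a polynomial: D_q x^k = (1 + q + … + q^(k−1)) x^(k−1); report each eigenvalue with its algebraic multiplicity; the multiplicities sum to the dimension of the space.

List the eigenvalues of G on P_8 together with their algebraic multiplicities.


λ = 0 (multiplicity 1), λ = 1 (multiplicity 1), λ = 2 (multiplicity 1), λ = 3 (multiplicity 1), λ = 4 (multiplicity 1), λ = 5 (multiplicity 1), λ = 6 (multiplicity 1), λ = 7 (multiplicity 1), λ = 8 (multiplicity 1)

image of 1: 0
image of x: x + 1
image of x^2: 2x^2 + (7/3)x
image of x^3: 3x^3 + (37/9)x^2
image of x^4: 4x^4 + (175/27)x^3
image of x^5: 5x^5 + (781/81)x^4
image of x^6: 6x^6 + (3367/243)x^5
image of x^7: 7x^7 + (14197/729)x^6
image of x^8: 8x^8 + (58975/2187)x^7
the matrix is upper triangular; its diagonal is (0, 1, 2, 3, 4, 5, 6, 7, 8)
for a triangular matrix the eigenvalues are the diagonal entries, with algebraic multiplicity their repetition count


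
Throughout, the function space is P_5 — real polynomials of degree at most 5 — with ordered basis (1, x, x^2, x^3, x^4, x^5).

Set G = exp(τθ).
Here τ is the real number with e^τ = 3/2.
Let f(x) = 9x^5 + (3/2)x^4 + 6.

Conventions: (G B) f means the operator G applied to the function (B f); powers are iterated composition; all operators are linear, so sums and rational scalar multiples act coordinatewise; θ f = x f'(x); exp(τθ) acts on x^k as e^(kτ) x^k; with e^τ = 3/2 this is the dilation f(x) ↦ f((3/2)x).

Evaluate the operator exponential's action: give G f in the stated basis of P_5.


exp(τθ) x^k = e^(kτ) x^k; with e^τ = 3/2 this sends x^k to (3/2)^k x^k
x^4 ↦ 81/16 x^4
x^5 ↦ 243/32 x^5
applying this coordinatewise to f: exp(τθ) f = (2187/32)x^5 + (243/32)x^4 + 6

the result is g(x) = (2187/32)x^5 + (243/32)x^4 + 6


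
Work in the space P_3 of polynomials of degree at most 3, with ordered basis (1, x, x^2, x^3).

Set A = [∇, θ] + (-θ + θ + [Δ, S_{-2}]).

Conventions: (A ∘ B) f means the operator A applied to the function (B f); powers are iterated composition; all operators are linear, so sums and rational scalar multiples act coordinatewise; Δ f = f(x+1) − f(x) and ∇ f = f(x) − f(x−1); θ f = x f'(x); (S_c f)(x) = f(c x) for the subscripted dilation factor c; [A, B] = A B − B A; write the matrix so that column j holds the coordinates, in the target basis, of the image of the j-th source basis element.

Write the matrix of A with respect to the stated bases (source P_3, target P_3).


the matrix is [[0, -2, 1, -6]; [0, 0, 14, -24]; [0, 0, 0, -33]; [0, 0, 0, 0]] (rows listed top to bottom)

image of 1: 0
image of x: -2
image of x^2: 14x + 1
image of x^3: -33x^2 - 24x - 6
each image's coordinates form column j of the matrix


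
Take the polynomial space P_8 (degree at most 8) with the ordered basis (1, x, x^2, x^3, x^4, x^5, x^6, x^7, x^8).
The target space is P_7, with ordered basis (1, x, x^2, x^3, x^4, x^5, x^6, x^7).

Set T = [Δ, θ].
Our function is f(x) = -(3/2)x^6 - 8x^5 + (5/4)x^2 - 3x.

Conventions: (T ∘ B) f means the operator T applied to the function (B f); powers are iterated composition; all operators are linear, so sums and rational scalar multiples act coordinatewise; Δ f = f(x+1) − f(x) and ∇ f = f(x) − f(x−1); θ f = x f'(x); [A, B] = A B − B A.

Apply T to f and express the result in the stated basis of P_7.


the image equals g(x) = -9x^5 - 85x^4 - 250x^3 - 330x^2 - (405/2)x - 99/2

θ f = -9x^6 - 40x^5 + (5/2)x^2 - 3x
Δ θ f = -54x^5 - 335x^4 - 580x^3 - 535x^2 - 249x - 99/2
Δ f = -9x^5 - (125/2)x^4 - 110x^3 - (205/2)x^2 - (93/2)x - 45/4
θ Δ f = -45x^5 - 250x^4 - 330x^3 - 205x^2 - (93/2)x
[Δ, θ] f = -9x^5 - 85x^4 - 250x^3 - 330x^2 - (405/2)x - 99/2


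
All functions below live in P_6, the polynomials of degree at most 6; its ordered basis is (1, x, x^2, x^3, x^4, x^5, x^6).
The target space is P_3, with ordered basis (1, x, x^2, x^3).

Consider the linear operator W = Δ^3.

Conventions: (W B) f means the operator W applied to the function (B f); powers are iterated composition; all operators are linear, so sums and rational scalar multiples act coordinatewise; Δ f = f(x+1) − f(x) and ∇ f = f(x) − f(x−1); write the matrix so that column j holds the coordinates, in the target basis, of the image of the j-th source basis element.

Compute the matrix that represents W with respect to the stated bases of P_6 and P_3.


image of 1: 0
image of x: 0
image of x^2: 0
image of x^3: 6
image of x^4: 24x + 36
image of x^5: 60x^2 + 180x + 150
image of x^6: 120x^3 + 540x^2 + 900x + 540
each image's coordinates form column j of the matrix

the matrix is [[0, 0, 0, 6, 36, 150, 540]; [0, 0, 0, 0, 24, 180, 900]; [0, 0, 0, 0, 0, 60, 540]; [0, 0, 0, 0, 0, 0, 120]] (rows listed top to bottom)


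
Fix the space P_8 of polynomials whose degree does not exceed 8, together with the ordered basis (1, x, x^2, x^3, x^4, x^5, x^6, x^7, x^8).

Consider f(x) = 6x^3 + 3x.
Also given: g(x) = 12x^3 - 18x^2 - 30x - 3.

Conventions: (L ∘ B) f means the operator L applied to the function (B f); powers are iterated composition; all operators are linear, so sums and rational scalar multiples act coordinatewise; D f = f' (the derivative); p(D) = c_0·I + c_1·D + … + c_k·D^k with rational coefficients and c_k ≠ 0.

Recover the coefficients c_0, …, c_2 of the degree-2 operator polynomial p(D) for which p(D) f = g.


c_0 = 2, c_1 = -1, c_2 = -1

D^0 f = 6x^3 + 3x
D^1 f = 18x^2 + 3
D^2 f = 36x
matching coefficients of g against c_0 f + c_1 Df + … from the top degree down determines the c_i
solution: c_0 = 2, c_1 = -1, c_2 = -1


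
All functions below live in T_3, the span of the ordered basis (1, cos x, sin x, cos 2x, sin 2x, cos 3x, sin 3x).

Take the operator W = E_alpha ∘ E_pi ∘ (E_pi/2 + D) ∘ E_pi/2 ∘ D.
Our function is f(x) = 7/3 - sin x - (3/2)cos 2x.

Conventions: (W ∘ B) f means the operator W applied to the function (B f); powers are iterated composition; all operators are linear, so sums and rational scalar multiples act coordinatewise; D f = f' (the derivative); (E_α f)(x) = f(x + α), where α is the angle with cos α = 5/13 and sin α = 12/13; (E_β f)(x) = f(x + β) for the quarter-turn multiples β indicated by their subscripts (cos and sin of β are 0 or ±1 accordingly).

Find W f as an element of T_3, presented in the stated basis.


D f = -cos x + 3sin 2x
E_pi/2 D f = sin x - 3sin 2x
E_pi/2 (E_pi/2 ∘ D) f = cos x + 3sin 2x
D (E_pi/2 ∘ D) f = cos x - 6cos 2x
(E_pi/2 + D) (E_pi/2 ∘ D) f = 2cos x - 6cos 2x + 3sin 2x
E_pi ((E_pi/2 + D) ∘ E_pi/2 ∘ D) f = -2cos x - 6cos 2x + 3sin 2x
E_alpha E_pi ((E_pi/2 + D) ∘ E_pi/2 ∘ D) f = -(10/13)cos x + (24/13)sin x + (1074/169)cos 2x + (363/169)sin 2x

g(x) = -(10/13)cos x + (24/13)sin x + (1074/169)cos 2x + (363/169)sin 2x


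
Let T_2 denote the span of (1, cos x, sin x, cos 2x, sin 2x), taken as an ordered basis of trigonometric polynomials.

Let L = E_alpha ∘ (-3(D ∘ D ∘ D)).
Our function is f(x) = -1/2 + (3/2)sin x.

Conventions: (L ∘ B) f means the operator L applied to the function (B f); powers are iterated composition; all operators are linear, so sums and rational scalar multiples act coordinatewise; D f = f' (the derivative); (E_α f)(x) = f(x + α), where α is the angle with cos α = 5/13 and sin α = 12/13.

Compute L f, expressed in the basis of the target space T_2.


g(x) = (45/26)cos x - (54/13)sin x

D f = (3/2)cos x
D D f = -(3/2)sin x
D D D f = -(3/2)cos x
(-3(D ∘ D ∘ D)) f = (9/2)cos x
E_alpha (-3(D ∘ D ∘ D)) f = (45/26)cos x - (54/13)sin x


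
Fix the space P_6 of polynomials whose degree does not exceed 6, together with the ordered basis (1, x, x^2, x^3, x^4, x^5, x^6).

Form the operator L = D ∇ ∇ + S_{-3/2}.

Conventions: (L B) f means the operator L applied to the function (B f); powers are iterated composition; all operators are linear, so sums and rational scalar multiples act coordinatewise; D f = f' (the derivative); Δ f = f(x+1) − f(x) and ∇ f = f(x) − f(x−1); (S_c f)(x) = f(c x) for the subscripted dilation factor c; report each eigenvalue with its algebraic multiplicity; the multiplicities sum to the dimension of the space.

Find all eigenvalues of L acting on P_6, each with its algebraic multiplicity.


λ = -243/32 (multiplicity 1), λ = -27/8 (multiplicity 1), λ = -3/2 (multiplicity 1), λ = 1 (multiplicity 1), λ = 9/4 (multiplicity 1), λ = 81/16 (multiplicity 1), λ = 729/64 (multiplicity 1)

image of 1: 1
image of x: -(3/2)x
image of x^2: (9/4)x^2
image of x^3: -(27/8)x^3 + 6
image of x^4: (81/16)x^4 + 24x - 24
image of x^5: -(243/32)x^5 + 60x^2 - 120x + 70
image of x^6: (729/64)x^6 + 120x^3 - 360x^2 + 420x - 180
the matrix is upper triangular; its diagonal is (1, -3/2, 9/4, -27/8, 81/16, -243/32, 729/64)
for a triangular matrix the eigenvalues are the diagonal entries, with algebraic multiplicity their repetition count


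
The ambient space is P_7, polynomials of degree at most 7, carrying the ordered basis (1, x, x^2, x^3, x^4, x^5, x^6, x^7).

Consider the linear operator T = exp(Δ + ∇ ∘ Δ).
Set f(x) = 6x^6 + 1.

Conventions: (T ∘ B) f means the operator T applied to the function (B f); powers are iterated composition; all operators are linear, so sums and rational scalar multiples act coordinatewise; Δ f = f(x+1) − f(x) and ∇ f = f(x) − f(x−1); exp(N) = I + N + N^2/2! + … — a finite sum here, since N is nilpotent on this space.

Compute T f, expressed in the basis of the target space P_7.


order-1 term: 36x^5 + 270x^4 + 120x^3 + 270x^2 + 36x + 18
order-2 term: 90x^4 + 1080x^3 + 2790x^2 + 1620x + 906
order-3 term: 120x^3 + 1620x^2 + 5220x + 3780
order-4 term: 90x^2 + 1080x + 2550
order-5 term: 36x + 270
order-6 term: 6
the series for exp(Δ + ∇ ∘ Δ) f terminates at order 6
exp(Δ + ∇ ∘ Δ) f = 6x^6 + 36x^5 + 360x^4 + 1320x^3 + 4770x^2 + 7992x + 7531

the result is g(x) = 6x^6 + 36x^5 + 360x^4 + 1320x^3 + 4770x^2 + 7992x + 7531


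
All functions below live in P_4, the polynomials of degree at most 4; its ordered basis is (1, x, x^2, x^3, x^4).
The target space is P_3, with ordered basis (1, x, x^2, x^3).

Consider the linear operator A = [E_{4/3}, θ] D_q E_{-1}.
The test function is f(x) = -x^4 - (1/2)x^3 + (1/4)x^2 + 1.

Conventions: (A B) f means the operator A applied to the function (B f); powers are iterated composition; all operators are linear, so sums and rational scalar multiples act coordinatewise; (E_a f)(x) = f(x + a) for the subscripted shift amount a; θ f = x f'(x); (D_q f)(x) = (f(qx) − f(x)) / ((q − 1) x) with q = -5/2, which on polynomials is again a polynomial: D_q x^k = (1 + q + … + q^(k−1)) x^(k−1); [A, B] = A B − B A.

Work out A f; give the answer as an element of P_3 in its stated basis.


g(x) = (87/2)x^2 + (481/3)x + 2609/18

E_{-1} f = -x^4 + (7/2)x^3 - (17/4)x^2 + 2x + 3/4
D_q E_{-1} f = (87/8)x^3 + (133/8)x^2 + (51/8)x + 2
θ D_q E_{-1} f = (261/8)x^3 + (133/4)x^2 + (51/8)x
E_{4/3} θ D_q E_{-1} f = (261/8)x^3 + (655/4)x^2 + (6457/24)x + 2609/18
E_{4/3} D_q E_{-1} f = (87/8)x^3 + (481/8)x^2 + (2609/24)x + 395/6
θ E_{4/3} D_q E_{-1} f = (261/8)x^3 + (481/4)x^2 + (2609/24)x
[E_{4/3}, θ] D_q E_{-1} f = (87/2)x^2 + (481/3)x + 2609/18


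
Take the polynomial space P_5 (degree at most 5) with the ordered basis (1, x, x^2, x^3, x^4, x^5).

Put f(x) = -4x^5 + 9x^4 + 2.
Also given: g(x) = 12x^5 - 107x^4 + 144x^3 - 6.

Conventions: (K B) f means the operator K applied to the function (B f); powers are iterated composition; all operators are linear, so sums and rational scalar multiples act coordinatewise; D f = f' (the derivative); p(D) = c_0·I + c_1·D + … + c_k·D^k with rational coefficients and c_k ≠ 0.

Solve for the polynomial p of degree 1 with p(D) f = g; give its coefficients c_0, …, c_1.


D^0 f = -4x^5 + 9x^4 + 2
D^1 f = -20x^4 + 36x^3
matching coefficients of g against c_0 f + c_1 Df + … from the top degree down determines the c_i
solution: c_0 = -3, c_1 = 4

c_0 = -3, c_1 = 4


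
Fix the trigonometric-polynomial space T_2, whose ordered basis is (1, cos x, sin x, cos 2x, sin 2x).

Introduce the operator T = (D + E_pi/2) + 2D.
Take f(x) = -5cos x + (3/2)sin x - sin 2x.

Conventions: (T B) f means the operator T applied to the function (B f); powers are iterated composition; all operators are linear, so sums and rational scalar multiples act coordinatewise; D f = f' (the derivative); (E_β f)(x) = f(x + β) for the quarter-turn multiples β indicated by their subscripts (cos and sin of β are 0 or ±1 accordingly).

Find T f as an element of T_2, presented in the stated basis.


D f = (3/2)cos x + 5sin x - 2cos 2x
E_pi/2 f = (3/2)cos x + 5sin x + sin 2x
(D + E_pi/2) f = 3cos x + 10sin x - 2cos 2x + sin 2x
D f = (3/2)cos x + 5sin x - 2cos 2x
(2D) f = 3cos x + 10sin x - 4cos 2x
((D + E_pi/2) + 2D) f = 6cos x + 20sin x - 6cos 2x + sin 2x

g(x) = 6cos x + 20sin x - 6cos 2x + sin 2x


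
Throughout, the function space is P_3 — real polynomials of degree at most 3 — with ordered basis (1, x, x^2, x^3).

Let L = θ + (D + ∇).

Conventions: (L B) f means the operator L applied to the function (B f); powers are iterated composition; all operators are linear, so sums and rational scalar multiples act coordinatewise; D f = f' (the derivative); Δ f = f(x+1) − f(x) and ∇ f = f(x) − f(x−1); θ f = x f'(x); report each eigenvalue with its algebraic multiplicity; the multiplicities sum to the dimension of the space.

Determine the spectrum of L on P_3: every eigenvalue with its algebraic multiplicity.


λ = 0 (multiplicity 1), λ = 1 (multiplicity 1), λ = 2 (multiplicity 1), λ = 3 (multiplicity 1)

image of 1: 0
image of x: x + 2
image of x^2: 2x^2 + 4x - 1
image of x^3: 3x^3 + 6x^2 - 3x + 1
the matrix is upper triangular; its diagonal is (0, 1, 2, 3)
for a triangular matrix the eigenvalues are the diagonal entries, with algebraic multiplicity their repetition count


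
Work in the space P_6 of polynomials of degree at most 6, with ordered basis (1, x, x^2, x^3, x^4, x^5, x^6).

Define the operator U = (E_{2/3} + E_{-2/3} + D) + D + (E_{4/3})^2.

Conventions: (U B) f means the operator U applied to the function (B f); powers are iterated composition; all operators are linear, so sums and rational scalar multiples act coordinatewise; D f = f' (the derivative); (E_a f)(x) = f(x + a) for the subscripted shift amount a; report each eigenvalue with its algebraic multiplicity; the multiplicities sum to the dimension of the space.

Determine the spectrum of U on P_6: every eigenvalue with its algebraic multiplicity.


λ = 3 (multiplicity 7)

image of 1: 3
image of x: 3x + 14/3
image of x^2: 3x^2 + (28/3)x + 8
image of x^3: 3x^3 + 14x^2 + 24x + 512/27
image of x^4: 3x^4 + (56/3)x^3 + 48x^2 + (2048/27)x + 1376/27
image of x^5: 3x^5 + (70/3)x^4 + 80x^3 + (5120/27)x^2 + (6880/27)x + 32768/243
image of x^6: 3x^6 + 28x^5 + 120x^4 + (10240/27)x^3 + (6880/9)x^2 + (65536/81)x + 87424/243
the matrix is upper triangular; its diagonal is (3, 3, 3, 3, 3, 3, 3)
for a triangular matrix the eigenvalues are the diagonal entries, with algebraic multiplicity their repetition count


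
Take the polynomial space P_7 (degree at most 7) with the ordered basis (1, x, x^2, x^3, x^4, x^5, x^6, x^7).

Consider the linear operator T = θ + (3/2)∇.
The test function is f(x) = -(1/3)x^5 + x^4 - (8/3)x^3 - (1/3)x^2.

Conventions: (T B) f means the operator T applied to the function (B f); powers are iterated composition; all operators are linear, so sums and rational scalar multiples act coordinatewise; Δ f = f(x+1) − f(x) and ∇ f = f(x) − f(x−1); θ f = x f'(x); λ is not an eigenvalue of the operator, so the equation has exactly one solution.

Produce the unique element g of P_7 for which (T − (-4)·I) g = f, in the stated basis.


g(x) = -(1/27)x^5 + (23/144)x^4 - (43/72)x^3 + (313/432)x^2 - (439/360)x + 2957/2880

write g with unknown coordinates in the stated basis and equate coefficients in (T − (-4)·I) g = f
solving from the highest basis element down gives g = -(1/27)x^5 + (23/144)x^4 - (43/72)x^3 + (313/432)x^2 - (439/360)x + 2957/2880
check: T g = -(5/27)x^5 + (13/36)x^4 - (5/18)x^3 - (349/108)x^2 + (439/90)x - 2957/720
so T g − (-4)·g = -(1/3)x^5 + x^4 - (8/3)x^3 - (1/3)x^2 = f ✓


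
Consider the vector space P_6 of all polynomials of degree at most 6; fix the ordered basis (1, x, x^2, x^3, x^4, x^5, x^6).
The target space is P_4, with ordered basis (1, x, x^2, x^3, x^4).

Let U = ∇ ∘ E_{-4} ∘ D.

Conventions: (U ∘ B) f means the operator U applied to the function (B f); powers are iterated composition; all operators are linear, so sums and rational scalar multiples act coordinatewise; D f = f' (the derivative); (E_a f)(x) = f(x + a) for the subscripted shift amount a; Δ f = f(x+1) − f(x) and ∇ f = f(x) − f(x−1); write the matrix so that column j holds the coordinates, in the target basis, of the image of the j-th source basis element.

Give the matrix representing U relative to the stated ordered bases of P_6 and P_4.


the matrix is [[0, 0, 2, -27, 244, -1845, 12606]; [0, 0, 0, 6, -108, 1220, -11070]; [0, 0, 0, 0, 12, -270, 3660]; [0, 0, 0, 0, 0, 20, -540]; [0, 0, 0, 0, 0, 0, 30]] (rows listed top to bottom)

image of 1: 0
image of x: 0
image of x^2: 2
image of x^3: 6x - 27
image of x^4: 12x^2 - 108x + 244
image of x^5: 20x^3 - 270x^2 + 1220x - 1845
image of x^6: 30x^4 - 540x^3 + 3660x^2 - 11070x + 12606
each image's coordinates form column j of the matrix
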